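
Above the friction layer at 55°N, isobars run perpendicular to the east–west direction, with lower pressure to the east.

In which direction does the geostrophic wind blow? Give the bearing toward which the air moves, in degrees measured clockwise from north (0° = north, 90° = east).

180°

The pressure-gradient force points toward the east (bearing 090°).
Geostrophic balance: in the Northern Hemisphere the Coriolis force deflects motion to the right, so the geostrophic wind blows 90° to the right of the pressure-gradient force (low pressure on the left).
Rotating 090° by 90° clockwise gives 180° — the wind blows toward the south.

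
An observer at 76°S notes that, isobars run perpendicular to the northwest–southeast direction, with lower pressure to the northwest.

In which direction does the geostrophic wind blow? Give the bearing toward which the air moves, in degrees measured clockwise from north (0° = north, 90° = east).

The pressure-gradient force points toward the northwest (bearing 315°).
Geostrophic balance: in the Southern Hemisphere the Coriolis force deflects motion to the left, so the geostrophic wind blows 90° to the left of the pressure-gradient force (low pressure on the right).
Rotating 315° by 90° counterclockwise gives 225° — the wind blows toward the southwest.

225°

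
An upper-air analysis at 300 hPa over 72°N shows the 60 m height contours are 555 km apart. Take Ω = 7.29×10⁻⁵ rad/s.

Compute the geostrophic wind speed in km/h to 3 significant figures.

Coriolis parameter at 72°N:
f = 2Ω sin φ = 2 × 7.29×10⁻⁵ × sin 72° = 1.39×10⁻⁴ s⁻¹
Height gradient: |∂Z/∂n| = 60 m / 555000 m = 1.08×10⁻⁴
On a pressure surface, geostrophic balance gives V_g = (g/f)|∂Z/∂n|:
V_g = 9.81 × 1.08×10⁻⁴ / 1.39×10⁻⁴ = 7.65 m/s
Converting: 7.65 m/s × 3.6 = 27.5 km/h

27.5 km/h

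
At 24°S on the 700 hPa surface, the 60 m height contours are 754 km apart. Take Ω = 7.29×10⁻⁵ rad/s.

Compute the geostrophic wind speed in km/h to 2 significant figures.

Coriolis parameter at 24°S:
f = 2Ω sin φ = 2 × 7.29×10⁻⁵ × sin 24° = 5.93×10⁻⁵ s⁻¹
Height gradient: |∂Z/∂n| = 60 m / 754000 m = 7.96×10⁻⁵
On a pressure surface, geostrophic balance gives V_g = (g/f)|∂Z/∂n|:
V_g = 9.81 × 7.96×10⁻⁵ / 5.93×10⁻⁵ = 13.2 m/s
Converting: 13.2 m/s × 3.6 = 47 km/h

47 km/h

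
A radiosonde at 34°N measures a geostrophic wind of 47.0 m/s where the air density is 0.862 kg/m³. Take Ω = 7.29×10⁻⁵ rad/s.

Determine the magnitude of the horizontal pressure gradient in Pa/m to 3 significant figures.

Coriolis parameter at 34°N:
f = 2Ω sin φ = 2 × 7.29×10⁻⁵ × sin 34° = 8.15×10⁻⁵ s⁻¹
Geostrophic balance rearranged: |∂P/∂n| = f ρ V_g
|∂P/∂n| = 8.15×10⁻⁵ × 0.862 × 47.0 = 3.30×10⁻³ Pa/m

3.30×10⁻³ Pa/m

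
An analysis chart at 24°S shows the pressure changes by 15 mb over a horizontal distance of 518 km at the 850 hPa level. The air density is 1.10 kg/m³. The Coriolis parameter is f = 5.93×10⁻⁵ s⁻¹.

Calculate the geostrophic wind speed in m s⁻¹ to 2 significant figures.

Pressure gradient: |∂P/∂n| = 1500 Pa / 518000 m = 2.90×10⁻³ Pa/m
Geostrophic balance (pressure-gradient force = Coriolis force):
V_g = (1/(fρ)) |∂P/∂n| = 2.90×10⁻³ / (5.93×10⁻⁵ × 1.10) = 44.4 m/s

44 m s⁻¹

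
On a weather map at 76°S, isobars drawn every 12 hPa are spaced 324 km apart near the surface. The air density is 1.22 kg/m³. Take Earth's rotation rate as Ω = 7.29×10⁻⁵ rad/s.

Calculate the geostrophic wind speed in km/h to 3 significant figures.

77.3 km/h

Coriolis parameter at 76°S:
f = 2Ω sin φ = 2 × 7.29×10⁻⁵ × sin 76° = 1.41×10⁻⁴ s⁻¹
Pressure gradient: |∂P/∂n| = 1200 Pa / 324000 m = 3.70×10⁻³ Pa/m
Geostrophic balance (pressure-gradient force = Coriolis force):
V_g = (1/(fρ)) |∂P/∂n| = 3.70×10⁻³ / (1.41×10⁻⁴ × 1.22) = 21.5 m/s
Converting: 21.5 m/s × 3.6 = 77.3 km/h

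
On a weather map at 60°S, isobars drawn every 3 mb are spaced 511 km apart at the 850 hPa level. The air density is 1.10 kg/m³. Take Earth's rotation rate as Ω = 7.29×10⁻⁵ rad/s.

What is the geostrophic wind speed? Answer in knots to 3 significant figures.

8.22 knots

Coriolis parameter at 60°S:
f = 2Ω sin φ = 2 × 7.29×10⁻⁵ × sin 60° = 1.26×10⁻⁴ s⁻¹
Pressure gradient: |∂P/∂n| = 300 Pa / 511000 m = 5.87×10⁻⁴ Pa/m
Geostrophic balance (pressure-gradient force = Coriolis force):
V_g = (1/(fρ)) |∂P/∂n| = 5.87×10⁻⁴ / (1.26×10⁻⁴ × 1.10) = 4.23 m/s
Converting: 4.23 m/s × 1.944 = 8.22 knots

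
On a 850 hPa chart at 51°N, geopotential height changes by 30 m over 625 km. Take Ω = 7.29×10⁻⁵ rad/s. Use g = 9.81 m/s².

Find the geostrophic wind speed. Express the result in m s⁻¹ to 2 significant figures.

Coriolis parameter at 51°N:
f = 2Ω sin φ = 2 × 7.29×10⁻⁵ × sin 51° = 1.13×10⁻⁴ s⁻¹
Height gradient: |∂Z/∂n| = 30 m / 625000 m = 4.80×10⁻⁵
On a pressure surface, geostrophic balance gives V_g = (g/f)|∂Z/∂n|:
V_g = 9.81 × 4.80×10⁻⁵ / 1.13×10⁻⁴ = 4.16 m/s

4.2 m s⁻¹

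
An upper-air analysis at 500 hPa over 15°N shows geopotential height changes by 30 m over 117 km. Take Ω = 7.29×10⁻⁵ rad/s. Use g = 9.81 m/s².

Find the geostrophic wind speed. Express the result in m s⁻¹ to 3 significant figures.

66.7 m s⁻¹

Coriolis parameter at 15°N:
f = 2Ω sin φ = 2 × 7.29×10⁻⁵ × sin 15° = 3.77×10⁻⁵ s⁻¹
Height gradient: |∂Z/∂n| = 30 m / 117000 m = 2.56×10⁻⁴
On a pressure surface, geostrophic balance gives V_g = (g/f)|∂Z/∂n|:
V_g = 9.81 × 2.56×10⁻⁴ / 3.77×10⁻⁵ = 66.7 m/s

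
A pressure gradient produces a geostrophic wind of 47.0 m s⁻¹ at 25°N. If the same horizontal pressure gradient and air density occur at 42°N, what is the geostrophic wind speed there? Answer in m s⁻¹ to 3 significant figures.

29.7 m s⁻¹

With the same pressure gradient and density, V_g ∝ 1/f ∝ 1/sin φ.
V₂ = V₁ · sin φ₁ / sin φ₂ = 47.0 × sin 25° / sin 42°
V₂ = 47.0 × 0.4226/0.6691 = 29.7 m s⁻¹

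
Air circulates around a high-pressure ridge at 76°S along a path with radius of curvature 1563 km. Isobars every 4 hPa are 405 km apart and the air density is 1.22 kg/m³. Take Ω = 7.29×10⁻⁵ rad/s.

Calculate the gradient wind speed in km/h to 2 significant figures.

Coriolis parameter at 76°S:
f = 2Ω sin φ = 2 × 7.29×10⁻⁵ × sin 76° = 1.41×10⁻⁴ s⁻¹
Pressure gradient: |∂P/∂n| = 400 Pa / 405000 m = 9.88×10⁻⁴ Pa/m
Geostrophic speed: V_g = |∂P/∂n|/(fρ) = 9.88×10⁻⁴/(1.41×10⁻⁴ × 1.22) = 5.72 m/s
Around a high, pressure-gradient force acts outward with centrifugal, so Coriolis balances both:
fV = (1/ρ)|∂P/∂n| + V²/R  →  V² − fR·V + fR·V_g = 0
With fR = 1.41×10⁻⁴ × 1563×10³ m = 221 m/s:
V = [fR − √((fR)² − 4 fR V_g)]/2 = [221 − √(221² − 4×221×5.72)]/2 = 5.88 m/s
Supergeostrophic (V > V_g = 5.72 m/s), as expected around a high.
Converting: 5.88 m/s × 3.6 = 21 km/h

21 km/h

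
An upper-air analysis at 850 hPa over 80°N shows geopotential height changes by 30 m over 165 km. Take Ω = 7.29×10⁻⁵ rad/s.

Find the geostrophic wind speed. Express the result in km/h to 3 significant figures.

Coriolis parameter at 80°N:
f = 2Ω sin φ = 2 × 7.29×10⁻⁵ × sin 80° = 1.44×10⁻⁴ s⁻¹
Height gradient: |∂Z/∂n| = 30 m / 165000 m = 1.82×10⁻⁴
On a pressure surface, geostrophic balance gives V_g = (g/f)|∂Z/∂n|:
V_g = 9.81 × 1.82×10⁻⁴ / 1.44×10⁻⁴ = 12.4 m/s
Converting: 12.4 m/s × 3.6 = 44.7 km/h

44.7 km/h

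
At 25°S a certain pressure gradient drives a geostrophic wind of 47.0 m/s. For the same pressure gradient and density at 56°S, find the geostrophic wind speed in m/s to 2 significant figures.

With the same pressure gradient and density, V_g ∝ 1/f ∝ 1/sin φ.
V₂ = V₁ · sin φ₁ / sin φ₂ = 47.0 × sin 25° / sin 56°
V₂ = 47.0 × 0.4226/0.8290 = 24 m/s

24 m/s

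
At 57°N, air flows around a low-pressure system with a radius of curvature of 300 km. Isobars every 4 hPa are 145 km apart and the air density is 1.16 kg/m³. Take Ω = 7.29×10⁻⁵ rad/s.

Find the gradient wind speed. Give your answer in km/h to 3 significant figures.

Coriolis parameter at 57°N:
f = 2Ω sin φ = 2 × 7.29×10⁻⁵ × sin 57° = 1.22×10⁻⁴ s⁻¹
Pressure gradient: |∂P/∂n| = 400 Pa / 145000 m = 2.76×10⁻³ Pa/m
Geostrophic speed: V_g = |∂P/∂n|/(fρ) = 2.76×10⁻³/(1.22×10⁻⁴ × 1.16) = 19.4 m/s
Around a low, centrifugal force acts outward with Coriolis, so pressure-gradient force balances both:
(1/ρ)|∂P/∂n| = fV + V²/R  →  V² + fR·V − fR·V_g = 0
With fR = 1.22×10⁻⁴ × 300×10³ m = 36.7 m/s:
V = [−fR + √((fR)² + 4 fR V_g)]/2 = [−36.7 + √(36.7² + 4×36.7×19.4)]/2 = 14.1 m/s
Subgeostrophic (V < V_g = 19.4 m/s), as expected around a low.
Converting: 14.1 m/s × 3.6 = 50.6 km/h

50.6 km/h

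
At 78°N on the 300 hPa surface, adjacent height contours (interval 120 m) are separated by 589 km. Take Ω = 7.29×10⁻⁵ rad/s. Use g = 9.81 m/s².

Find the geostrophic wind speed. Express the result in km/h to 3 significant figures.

50.5 km/h

Coriolis parameter at 78°N:
f = 2Ω sin φ = 2 × 7.29×10⁻⁵ × sin 78° = 1.43×10⁻⁴ s⁻¹
Height gradient: |∂Z/∂n| = 120 m / 589000 m = 2.04×10⁻⁴
On a pressure surface, geostrophic balance gives V_g = (g/f)|∂Z/∂n|:
V_g = 9.81 × 2.04×10⁻⁴ / 1.43×10⁻⁴ = 14.0 m/s
Converting: 14.0 m/s × 3.6 = 50.5 km/h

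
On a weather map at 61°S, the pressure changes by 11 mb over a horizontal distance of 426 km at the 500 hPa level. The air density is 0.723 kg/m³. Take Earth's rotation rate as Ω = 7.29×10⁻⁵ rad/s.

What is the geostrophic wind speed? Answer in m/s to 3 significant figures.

Coriolis parameter at 61°S:
f = 2Ω sin φ = 2 × 7.29×10⁻⁵ × sin 61° = 1.28×10⁻⁴ s⁻¹
Pressure gradient: |∂P/∂n| = 1100 Pa / 426000 m = 2.58×10⁻³ Pa/m
Geostrophic balance (pressure-gradient force = Coriolis force):
V_g = (1/(fρ)) |∂P/∂n| = 2.58×10⁻³ / (1.28×10⁻⁴ × 0.723) = 28.0 m/s

28.0 m/s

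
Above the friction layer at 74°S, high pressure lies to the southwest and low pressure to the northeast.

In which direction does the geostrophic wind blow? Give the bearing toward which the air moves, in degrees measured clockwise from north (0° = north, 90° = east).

The pressure-gradient force points toward the northeast (bearing 045°).
Geostrophic balance: in the Southern Hemisphere the Coriolis force deflects motion to the left, so the geostrophic wind blows 90° to the left of the pressure-gradient force (low pressure on the right).
Rotating 045° by 90° counterclockwise gives 315° — the wind blows toward the northwest.

315°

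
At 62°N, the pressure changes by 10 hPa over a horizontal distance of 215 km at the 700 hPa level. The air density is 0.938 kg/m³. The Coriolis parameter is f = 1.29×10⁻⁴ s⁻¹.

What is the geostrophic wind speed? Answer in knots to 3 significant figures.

74.7 knots

Pressure gradient: |∂P/∂n| = 1000 Pa / 215000 m = 4.65×10⁻³ Pa/m
Geostrophic balance (pressure-gradient force = Coriolis force):
V_g = (1/(fρ)) |∂P/∂n| = 4.65×10⁻³ / (1.29×10⁻⁴ × 0.938) = 38.4 m/s
Converting: 38.4 m/s × 1.944 = 74.7 knots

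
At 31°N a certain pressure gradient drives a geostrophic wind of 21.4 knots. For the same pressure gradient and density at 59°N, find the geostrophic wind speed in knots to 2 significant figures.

With the same pressure gradient and density, V_g ∝ 1/f ∝ 1/sin φ.
V₂ = V₁ · sin φ₁ / sin φ₂ = 21.4 × sin 31° / sin 59°
V₂ = 21.4 × 0.5150/0.8572 = 13 knots

13 knots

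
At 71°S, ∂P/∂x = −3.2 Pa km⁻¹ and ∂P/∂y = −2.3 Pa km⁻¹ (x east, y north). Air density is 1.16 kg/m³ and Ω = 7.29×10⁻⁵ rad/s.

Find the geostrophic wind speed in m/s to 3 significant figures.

Coriolis parameter at 71°S:
f = 2Ω sin φ = 2 × 7.29×10⁻⁵ × sin 71° = 1.38×10⁻⁴ s⁻¹
In the Southern Hemisphere f is negative: f = −1.38×10⁻⁴ s⁻¹.
Component geostrophic relations (x east, y north):
u_g = −(1/(fρ)) ∂P/∂y,  v_g = (1/(fρ)) ∂P/∂x
u_g = −(−2.3×10⁻³)/(−1.38×10⁻⁴ × 1.16) = −14.4 m/s;  v_g = (−3.2×10⁻³)/(−1.38×10⁻⁴ × 1.16) = 20.0 m/s
|V_g| = √(u_g² + v_g²) = 24.6 m/s

24.6 m/s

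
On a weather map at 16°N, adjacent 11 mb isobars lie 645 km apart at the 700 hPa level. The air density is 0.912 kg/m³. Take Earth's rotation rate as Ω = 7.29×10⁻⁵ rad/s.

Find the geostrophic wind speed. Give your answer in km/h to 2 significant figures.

Coriolis parameter at 16°N:
f = 2Ω sin φ = 2 × 7.29×10⁻⁵ × sin 16° = 4.02×10⁻⁵ s⁻¹
Pressure gradient: |∂P/∂n| = 1100 Pa / 645000 m = 1.71×10⁻³ Pa/m
Geostrophic balance (pressure-gradient force = Coriolis force):
V_g = (1/(fρ)) |∂P/∂n| = 1.71×10⁻³ / (4.02×10⁻⁵ × 0.912) = 46.5 m/s
Converting: 46.5 m/s × 3.6 = 170 km/h

170 km/h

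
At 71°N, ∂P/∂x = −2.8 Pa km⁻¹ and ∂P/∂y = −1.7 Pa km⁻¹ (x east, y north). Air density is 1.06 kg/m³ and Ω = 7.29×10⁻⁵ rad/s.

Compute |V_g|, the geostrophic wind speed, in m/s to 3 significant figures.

22.4 m/s

Coriolis parameter at 71°N:
f = 2Ω sin φ = 2 × 7.29×10⁻⁵ × sin 71° = 1.38×10⁻⁴ s⁻¹
Component geostrophic relations (x east, y north):
u_g = −(1/(fρ)) ∂P/∂y,  v_g = (1/(fρ)) ∂P/∂x
u_g = −(−1.7×10⁻³)/(1.38×10⁻⁴ × 1.06) = 11.6 m/s;  v_g = (−2.8×10⁻³)/(1.38×10⁻⁴ × 1.06) = −19.2 m/s
|V_g| = √(u_g² + v_g²) = 22.4 m/s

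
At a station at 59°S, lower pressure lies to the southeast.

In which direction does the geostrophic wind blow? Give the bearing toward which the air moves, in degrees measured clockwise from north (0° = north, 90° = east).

045°

The pressure-gradient force points toward the southeast (bearing 135°).
Geostrophic balance: in the Southern Hemisphere the Coriolis force deflects motion to the left, so the geostrophic wind blows 90° to the left of the pressure-gradient force (low pressure on the right).
Rotating 135° by 90° counterclockwise gives 045° — the wind blows toward the northeast.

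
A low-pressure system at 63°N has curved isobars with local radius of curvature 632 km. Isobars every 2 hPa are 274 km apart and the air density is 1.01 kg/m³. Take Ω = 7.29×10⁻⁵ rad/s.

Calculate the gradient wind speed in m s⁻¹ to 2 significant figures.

5.2 m s⁻¹

Coriolis parameter at 63°N:
f = 2Ω sin φ = 2 × 7.29×10⁻⁵ × sin 63° = 1.30×10⁻⁴ s⁻¹
Pressure gradient: |∂P/∂n| = 200 Pa / 274000 m = 7.30×10⁻⁴ Pa/m
Geostrophic speed: V_g = |∂P/∂n|/(fρ) = 7.30×10⁻⁴/(1.30×10⁻⁴ × 1.01) = 5.56 m/s
Around a low, centrifugal force acts outward with Coriolis, so pressure-gradient force balances both:
(1/ρ)|∂P/∂n| = fV + V²/R  →  V² + fR·V − fR·V_g = 0
With fR = 1.30×10⁻⁴ × 632×10³ m = 82.1 m/s:
V = [−fR + √((fR)² + 4 fR V_g)]/2 = [−82.1 + √(82.1² + 4×82.1×5.56)]/2 = 5.23 m/s
Subgeostrophic (V < V_g = 5.56 m/s), as expected around a low.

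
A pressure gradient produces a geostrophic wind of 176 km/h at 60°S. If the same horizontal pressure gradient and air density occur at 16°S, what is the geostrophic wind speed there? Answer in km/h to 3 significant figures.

553 km/h

With the same pressure gradient and density, V_g ∝ 1/f ∝ 1/sin φ.
V₂ = V₁ · sin φ₁ / sin φ₂ = 176 × sin 60° / sin 16°
V₂ = 176 × 0.8660/0.2756 = 553 km/h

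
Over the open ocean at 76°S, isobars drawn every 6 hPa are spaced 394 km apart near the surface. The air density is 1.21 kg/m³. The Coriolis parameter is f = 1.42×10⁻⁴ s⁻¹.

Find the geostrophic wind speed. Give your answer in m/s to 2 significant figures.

Pressure gradient: |∂P/∂n| = 600 Pa / 394000 m = 1.52×10⁻³ Pa/m
Geostrophic balance (pressure-gradient force = Coriolis force):
V_g = (1/(fρ)) |∂P/∂n| = 1.52×10⁻³ / (1.42×10⁻⁴ × 1.21) = 8.86 m/s

8.9 m/s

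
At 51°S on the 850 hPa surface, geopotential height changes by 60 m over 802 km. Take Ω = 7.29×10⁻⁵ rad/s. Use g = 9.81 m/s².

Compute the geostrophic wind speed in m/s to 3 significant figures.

Coriolis parameter at 51°S:
f = 2Ω sin φ = 2 × 7.29×10⁻⁵ × sin 51° = 1.13×10⁻⁴ s⁻¹
Height gradient: |∂Z/∂n| = 60 m / 802000 m = 7.48×10⁻⁵
On a pressure surface, geostrophic balance gives V_g = (g/f)|∂Z/∂n|:
V_g = 9.81 × 7.48×10⁻⁵ / 1.13×10⁻⁴ = 6.48 m/s

6.48 m/s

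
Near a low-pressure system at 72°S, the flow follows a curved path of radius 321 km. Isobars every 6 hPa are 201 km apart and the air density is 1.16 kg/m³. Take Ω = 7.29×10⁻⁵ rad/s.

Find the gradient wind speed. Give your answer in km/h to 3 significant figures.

50.7 km/h

Coriolis parameter at 72°S:
f = 2Ω sin φ = 2 × 7.29×10⁻⁵ × sin 72° = 1.39×10⁻⁴ s⁻¹
Pressure gradient: |∂P/∂n| = 600 Pa / 201000 m = 2.99×10⁻³ Pa/m
Geostrophic speed: V_g = |∂P/∂n|/(fρ) = 2.99×10⁻³/(1.39×10⁻⁴ × 1.16) = 18.6 m/s
Around a low, centrifugal force acts outward with Coriolis, so pressure-gradient force balances both:
(1/ρ)|∂P/∂n| = fV + V²/R  →  V² + fR·V − fR·V_g = 0
With fR = 1.39×10⁻⁴ × 321×10³ m = 44.5 m/s:
V = [−fR + √((fR)² + 4 fR V_g)]/2 = [−44.5 + √(44.5² + 4×44.5×18.6)]/2 = 14.1 m/s
Subgeostrophic (V < V_g = 18.6 m/s), as expected around a low.
Converting: 14.1 m/s × 3.6 = 50.7 km/h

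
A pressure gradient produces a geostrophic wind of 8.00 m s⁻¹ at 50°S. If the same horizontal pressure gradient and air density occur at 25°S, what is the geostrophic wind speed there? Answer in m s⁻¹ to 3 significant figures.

With the same pressure gradient and density, V_g ∝ 1/f ∝ 1/sin φ.
V₂ = V₁ · sin φ₁ / sin φ₂ = 8.00 × sin 50° / sin 25°
V₂ = 8.00 × 0.7660/0.4226 = 14.5 m s⁻¹

14.5 m s⁻¹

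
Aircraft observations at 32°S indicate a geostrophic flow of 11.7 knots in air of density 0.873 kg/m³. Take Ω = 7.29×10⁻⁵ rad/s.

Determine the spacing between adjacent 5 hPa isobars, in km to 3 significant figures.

1230 km

Coriolis parameter at 32°S:
f = 2Ω sin φ = 2 × 7.29×10⁻⁵ × sin 32° = 7.73×10⁻⁵ s⁻¹
Wind speed in SI: 11.7 knots = 6.02 m/s
Geostrophic balance rearranged: |∂P/∂n| = f ρ V_g
|∂P/∂n| = 7.73×10⁻⁵ × 0.873 × 6.02 = 4.06×10⁻⁴ Pa/m
Isobar spacing: Δn = ΔP/|∂P/∂n| = 500 Pa / 4.06×10⁻⁴ Pa/m = 1231585 m ≈ 1230 km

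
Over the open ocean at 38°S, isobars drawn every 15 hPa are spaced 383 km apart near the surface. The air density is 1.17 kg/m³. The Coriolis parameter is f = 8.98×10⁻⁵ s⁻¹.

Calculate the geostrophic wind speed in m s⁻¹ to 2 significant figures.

37 m s⁻¹

Pressure gradient: |∂P/∂n| = 1500 Pa / 383000 m = 3.92×10⁻³ Pa/m
Geostrophic balance (pressure-gradient force = Coriolis force):
V_g = (1/(fρ)) |∂P/∂n| = 3.92×10⁻³ / (8.98×10⁻⁵ × 1.17) = 37.3 m/s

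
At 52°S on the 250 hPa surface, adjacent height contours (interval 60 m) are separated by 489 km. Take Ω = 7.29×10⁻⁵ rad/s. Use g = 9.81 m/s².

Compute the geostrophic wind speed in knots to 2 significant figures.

Coriolis parameter at 52°S:
f = 2Ω sin φ = 2 × 7.29×10⁻⁵ × sin 52° = 1.15×10⁻⁴ s⁻¹
Height gradient: |∂Z/∂n| = 60 m / 489000 m = 1.23×10⁻⁴
On a pressure surface, geostrophic balance gives V_g = (g/f)|∂Z/∂n|:
V_g = 9.81 × 1.23×10⁻⁴ / 1.15×10⁻⁴ = 10.5 m/s
Converting: 10.5 m/s × 1.944 = 20 knots

20 knots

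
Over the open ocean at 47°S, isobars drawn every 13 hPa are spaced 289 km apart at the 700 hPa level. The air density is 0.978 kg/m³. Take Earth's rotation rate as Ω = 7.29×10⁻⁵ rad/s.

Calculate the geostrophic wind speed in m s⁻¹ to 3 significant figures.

Coriolis parameter at 47°S:
f = 2Ω sin φ = 2 × 7.29×10⁻⁵ × sin 47° = 1.07×10⁻⁴ s⁻¹
Pressure gradient: |∂P/∂n| = 1300 Pa / 289000 m = 4.50×10⁻³ Pa/m
Geostrophic balance (pressure-gradient force = Coriolis force):
V_g = (1/(fρ)) |∂P/∂n| = 4.50×10⁻³ / (1.07×10⁻⁴ × 0.978) = 43.1 m/s

43.1 m s⁻¹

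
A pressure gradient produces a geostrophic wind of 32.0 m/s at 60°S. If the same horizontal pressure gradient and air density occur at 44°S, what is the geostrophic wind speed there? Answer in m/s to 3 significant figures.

39.9 m/s

With the same pressure gradient and density, V_g ∝ 1/f ∝ 1/sin φ.
V₂ = V₁ · sin φ₁ / sin φ₂ = 32.0 × sin 60° / sin 44°
V₂ = 32.0 × 0.8660/0.6947 = 39.9 m/s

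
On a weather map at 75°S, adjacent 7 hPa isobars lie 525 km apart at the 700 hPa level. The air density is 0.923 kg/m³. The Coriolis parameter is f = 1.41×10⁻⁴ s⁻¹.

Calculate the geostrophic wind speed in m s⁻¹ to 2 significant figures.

10 m s⁻¹

Pressure gradient: |∂P/∂n| = 700 Pa / 525000 m = 1.33×10⁻³ Pa/m
Geostrophic balance (pressure-gradient force = Coriolis force):
V_g = (1/(fρ)) |∂P/∂n| = 1.33×10⁻³ / (1.41×10⁻⁴ × 0.923) = 10.2 m/s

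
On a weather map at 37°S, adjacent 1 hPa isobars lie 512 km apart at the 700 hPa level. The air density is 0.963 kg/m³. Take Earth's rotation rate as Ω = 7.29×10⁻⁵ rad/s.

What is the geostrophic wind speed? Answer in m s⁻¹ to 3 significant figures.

2.31 m s⁻¹

Coriolis parameter at 37°S:
f = 2Ω sin φ = 2 × 7.29×10⁻⁵ × sin 37° = 8.77×10⁻⁵ s⁻¹
Pressure gradient: |∂P/∂n| = 100 Pa / 512000 m = 1.95×10⁻⁴ Pa/m
Geostrophic balance (pressure-gradient force = Coriolis force):
V_g = (1/(fρ)) |∂P/∂n| = 1.95×10⁻⁴ / (8.77×10⁻⁵ × 0.963) = 2.31 m/s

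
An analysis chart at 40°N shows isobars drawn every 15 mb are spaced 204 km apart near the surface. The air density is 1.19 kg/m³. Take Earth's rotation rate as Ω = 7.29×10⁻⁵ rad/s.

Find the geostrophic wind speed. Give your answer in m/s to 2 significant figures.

66 m/s

Coriolis parameter at 40°N:
f = 2Ω sin φ = 2 × 7.29×10⁻⁵ × sin 40° = 9.37×10⁻⁵ s⁻¹
Pressure gradient: |∂P/∂n| = 1500 Pa / 204000 m = 7.35×10⁻³ Pa/m
Geostrophic balance (pressure-gradient force = Coriolis force):
V_g = (1/(fρ)) |∂P/∂n| = 7.35×10⁻³ / (9.37×10⁻⁵ × 1.19) = 65.9 m/s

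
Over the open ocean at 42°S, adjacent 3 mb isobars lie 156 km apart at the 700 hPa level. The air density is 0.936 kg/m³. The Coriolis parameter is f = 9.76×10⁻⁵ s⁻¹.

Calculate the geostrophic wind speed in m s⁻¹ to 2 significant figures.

21 m s⁻¹

Pressure gradient: |∂P/∂n| = 300 Pa / 156000 m = 1.92×10⁻³ Pa/m
Geostrophic balance (pressure-gradient force = Coriolis force):
V_g = (1/(fρ)) |∂P/∂n| = 1.92×10⁻³ / (9.76×10⁻⁵ × 0.936) = 21.1 m/s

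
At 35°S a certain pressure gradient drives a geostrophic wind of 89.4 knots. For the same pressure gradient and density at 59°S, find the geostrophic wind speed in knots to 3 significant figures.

59.8 knots

With the same pressure gradient and density, V_g ∝ 1/f ∝ 1/sin φ.
V₂ = V₁ · sin φ₁ / sin φ₂ = 89.4 × sin 35° / sin 59°
V₂ = 89.4 × 0.5736/0.8572 = 59.8 knots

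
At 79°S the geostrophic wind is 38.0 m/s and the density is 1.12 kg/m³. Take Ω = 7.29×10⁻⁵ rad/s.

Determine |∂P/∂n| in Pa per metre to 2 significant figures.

Coriolis parameter at 79°S:
f = 2Ω sin φ = 2 × 7.29×10⁻⁵ × sin 79° = 1.43×10⁻⁴ s⁻¹
Geostrophic balance rearranged: |∂P/∂n| = f ρ V_g
|∂P/∂n| = 1.43×10⁻⁴ × 1.12 × 38.0 = 6.09×10⁻³ Pa/m

6.1×10⁻³ Pa/m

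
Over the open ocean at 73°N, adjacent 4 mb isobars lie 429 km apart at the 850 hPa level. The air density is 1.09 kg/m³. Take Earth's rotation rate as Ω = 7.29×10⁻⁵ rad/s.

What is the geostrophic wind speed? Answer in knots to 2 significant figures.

Coriolis parameter at 73°N:
f = 2Ω sin φ = 2 × 7.29×10⁻⁵ × sin 73° = 1.39×10⁻⁴ s⁻¹
Pressure gradient: |∂P/∂n| = 400 Pa / 429000 m = 9.32×10⁻⁴ Pa/m
Geostrophic balance (pressure-gradient force = Coriolis force):
V_g = (1/(fρ)) |∂P/∂n| = 9.32×10⁻⁴ / (1.39×10⁻⁴ × 1.09) = 6.14 m/s
Converting: 6.14 m/s × 1.944 = 12 knots

12 knots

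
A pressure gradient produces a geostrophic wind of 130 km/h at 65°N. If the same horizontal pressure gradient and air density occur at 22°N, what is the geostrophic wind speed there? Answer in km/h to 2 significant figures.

With the same pressure gradient and density, V_g ∝ 1/f ∝ 1/sin φ.
V₂ = V₁ · sin φ₁ / sin φ₂ = 130 × sin 65° / sin 22°
V₂ = 130 × 0.9063/0.3746 = 310 km/h

310 km/h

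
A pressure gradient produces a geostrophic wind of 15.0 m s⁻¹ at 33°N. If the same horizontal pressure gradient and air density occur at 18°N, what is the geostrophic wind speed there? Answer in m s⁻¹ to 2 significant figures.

26 m s⁻¹

With the same pressure gradient and density, V_g ∝ 1/f ∝ 1/sin φ.
V₂ = V₁ · sin φ₁ / sin φ₂ = 15.0 × sin 33° / sin 18°
V₂ = 15.0 × 0.5446/0.3090 = 26 m s⁻¹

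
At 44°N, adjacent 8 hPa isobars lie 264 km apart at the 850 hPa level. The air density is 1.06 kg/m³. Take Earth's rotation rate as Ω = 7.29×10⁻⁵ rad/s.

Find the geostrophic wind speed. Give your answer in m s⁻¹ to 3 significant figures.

Coriolis parameter at 44°N:
f = 2Ω sin φ = 2 × 7.29×10⁻⁵ × sin 44° = 1.01×10⁻⁴ s⁻¹
Pressure gradient: |∂P/∂n| = 800 Pa / 264000 m = 3.03×10⁻³ Pa/m
Geostrophic balance (pressure-gradient force = Coriolis force):
V_g = (1/(fρ)) |∂P/∂n| = 3.03×10⁻³ / (1.01×10⁻⁴ × 1.06) = 28.2 m/s

28.2 m s⁻¹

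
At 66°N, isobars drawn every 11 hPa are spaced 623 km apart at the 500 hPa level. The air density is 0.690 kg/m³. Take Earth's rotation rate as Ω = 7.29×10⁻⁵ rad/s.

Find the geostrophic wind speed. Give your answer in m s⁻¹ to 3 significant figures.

19.2 m s⁻¹

Coriolis parameter at 66°N:
f = 2Ω sin φ = 2 × 7.29×10⁻⁵ × sin 66° = 1.33×10⁻⁴ s⁻¹
Pressure gradient: |∂P/∂n| = 1100 Pa / 623000 m = 1.77×10⁻³ Pa/m
Geostrophic balance (pressure-gradient force = Coriolis force):
V_g = (1/(fρ)) |∂P/∂n| = 1.77×10⁻³ / (1.33×10⁻⁴ × 0.690) = 19.2 m/s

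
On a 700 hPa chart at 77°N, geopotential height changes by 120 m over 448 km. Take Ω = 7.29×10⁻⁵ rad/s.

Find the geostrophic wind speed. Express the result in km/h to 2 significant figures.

67 km/h

Coriolis parameter at 77°N:
f = 2Ω sin φ = 2 × 7.29×10⁻⁵ × sin 77° = 1.42×10⁻⁴ s⁻¹
Height gradient: |∂Z/∂n| = 120 m / 448000 m = 2.68×10⁻⁴
On a pressure surface, geostrophic balance gives V_g = (g/f)|∂Z/∂n|:
V_g = 9.81 × 2.68×10⁻⁴ / 1.42×10⁻⁴ = 18.5 m/s
Converting: 18.5 m/s × 3.6 = 67 km/h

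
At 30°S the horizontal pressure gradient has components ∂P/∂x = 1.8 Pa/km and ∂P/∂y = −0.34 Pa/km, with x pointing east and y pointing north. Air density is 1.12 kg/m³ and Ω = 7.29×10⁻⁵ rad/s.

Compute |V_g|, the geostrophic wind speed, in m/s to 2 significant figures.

22 m/s

Coriolis parameter at 30°S:
f = 2Ω sin φ = 2 × 7.29×10⁻⁵ × sin 30° = 7.29×10⁻⁵ s⁻¹
In the Southern Hemisphere f is negative: f = −7.29×10⁻⁵ s⁻¹.
Component geostrophic relations (x east, y north):
u_g = −(1/(fρ)) ∂P/∂y,  v_g = (1/(fρ)) ∂P/∂x
u_g = −(−0.34×10⁻³)/(−7.29×10⁻⁵ × 1.12) = −4.16 m/s;  v_g = (1.8×10⁻³)/(−7.29×10⁻⁵ × 1.12) = −22.0 m/s
|V_g| = √(u_g² + v_g²) = 22.4 m/s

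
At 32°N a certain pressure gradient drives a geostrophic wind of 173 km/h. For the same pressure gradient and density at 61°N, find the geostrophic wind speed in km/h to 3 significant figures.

With the same pressure gradient and density, V_g ∝ 1/f ∝ 1/sin φ.
V₂ = V₁ · sin φ₁ / sin φ₂ = 173 × sin 32° / sin 61°
V₂ = 173 × 0.5299/0.8746 = 105 km/h

105 km/h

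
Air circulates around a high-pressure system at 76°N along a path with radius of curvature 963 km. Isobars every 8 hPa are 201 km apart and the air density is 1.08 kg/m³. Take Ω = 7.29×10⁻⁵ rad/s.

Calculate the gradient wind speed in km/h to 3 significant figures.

126 km/h

Coriolis parameter at 76°N:
f = 2Ω sin φ = 2 × 7.29×10⁻⁵ × sin 76° = 1.41×10⁻⁴ s⁻¹
Pressure gradient: |∂P/∂n| = 800 Pa / 201000 m = 3.98×10⁻³ Pa/m
Geostrophic speed: V_g = |∂P/∂n|/(fρ) = 3.98×10⁻³/(1.41×10⁻⁴ × 1.08) = 26.1 m/s
Around a high, pressure-gradient force acts outward with centrifugal, so Coriolis balances both:
fV = (1/ρ)|∂P/∂n| + V²/R  →  V² − fR·V + fR·V_g = 0
With fR = 1.41×10⁻⁴ × 963×10³ m = 136 m/s:
V = [fR − √((fR)² − 4 fR V_g)]/2 = [136 − √(136² − 4×136×26.1)]/2 = 35.1 m/s
Supergeostrophic (V > V_g = 26.1 m/s), as expected around a high.
Converting: 35.1 m/s × 3.6 = 126 km/h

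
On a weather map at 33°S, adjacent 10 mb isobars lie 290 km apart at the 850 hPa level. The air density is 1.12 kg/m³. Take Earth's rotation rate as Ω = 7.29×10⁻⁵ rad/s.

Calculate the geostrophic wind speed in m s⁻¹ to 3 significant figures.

Coriolis parameter at 33°S:
f = 2Ω sin φ = 2 × 7.29×10⁻⁵ × sin 33° = 7.94×10⁻⁵ s⁻¹
Pressure gradient: |∂P/∂n| = 1000 Pa / 290000 m = 3.45×10⁻³ Pa/m
Geostrophic balance (pressure-gradient force = Coriolis force):
V_g = (1/(fρ)) |∂P/∂n| = 3.45×10⁻³ / (7.94×10⁻⁵ × 1.12) = 38.8 m/s

38.8 m s⁻¹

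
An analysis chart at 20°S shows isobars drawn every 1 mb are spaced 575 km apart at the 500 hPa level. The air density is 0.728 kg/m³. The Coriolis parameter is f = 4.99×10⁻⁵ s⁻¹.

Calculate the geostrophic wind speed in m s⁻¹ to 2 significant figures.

4.8 m s⁻¹

Pressure gradient: |∂P/∂n| = 100 Pa / 575000 m = 1.74×10⁻⁴ Pa/m
Geostrophic balance (pressure-gradient force = Coriolis force):
V_g = (1/(fρ)) |∂P/∂n| = 1.74×10⁻⁴ / (4.99×10⁻⁵ × 0.728) = 4.79 m/s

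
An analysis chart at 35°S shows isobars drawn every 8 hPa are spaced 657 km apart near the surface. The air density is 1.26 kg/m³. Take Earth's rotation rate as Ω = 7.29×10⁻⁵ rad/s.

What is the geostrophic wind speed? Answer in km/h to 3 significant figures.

41.6 km/h

Coriolis parameter at 35°S:
f = 2Ω sin φ = 2 × 7.29×10⁻⁵ × sin 35° = 8.36×10⁻⁵ s⁻¹
Pressure gradient: |∂P/∂n| = 800 Pa / 657000 m = 1.22×10⁻³ Pa/m
Geostrophic balance (pressure-gradient force = Coriolis force):
V_g = (1/(fρ)) |∂P/∂n| = 1.22×10⁻³ / (8.36×10⁻⁵ × 1.26) = 11.6 m/s
Converting: 11.6 m/s × 3.6 = 41.6 km/h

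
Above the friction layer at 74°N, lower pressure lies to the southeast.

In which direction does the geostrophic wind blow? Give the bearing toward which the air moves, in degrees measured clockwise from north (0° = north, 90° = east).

The pressure-gradient force points toward the southeast (bearing 135°).
Geostrophic balance: in the Northern Hemisphere the Coriolis force deflects motion to the right, so the geostrophic wind blows 90° to the right of the pressure-gradient force (low pressure on the left).
Rotating 135° by 90° clockwise gives 225° — the wind blows toward the southwest.

225°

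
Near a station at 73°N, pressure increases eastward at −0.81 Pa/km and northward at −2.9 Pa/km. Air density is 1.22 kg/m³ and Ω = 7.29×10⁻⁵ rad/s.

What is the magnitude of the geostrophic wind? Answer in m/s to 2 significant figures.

18 m/s

Coriolis parameter at 73°N:
f = 2Ω sin φ = 2 × 7.29×10⁻⁵ × sin 73° = 1.39×10⁻⁴ s⁻¹
Component geostrophic relations (x east, y north):
u_g = −(1/(fρ)) ∂P/∂y,  v_g = (1/(fρ)) ∂P/∂x
u_g = −(−2.9×10⁻³)/(1.39×10⁻⁴ × 1.22) = 17.0 m/s;  v_g = (−0.81×10⁻³)/(1.39×10⁻⁴ × 1.22) = −4.76 m/s
|V_g| = √(u_g² + v_g²) = 17.7 m/s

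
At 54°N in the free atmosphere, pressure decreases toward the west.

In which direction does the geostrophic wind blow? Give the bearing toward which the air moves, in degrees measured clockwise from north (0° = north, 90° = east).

000°

The pressure-gradient force points toward the west (bearing 270°).
Geostrophic balance: in the Northern Hemisphere the Coriolis force deflects motion to the right, so the geostrophic wind blows 90° to the right of the pressure-gradient force (low pressure on the left).
Rotating 270° by 90° clockwise gives 000° — the wind blows toward the north.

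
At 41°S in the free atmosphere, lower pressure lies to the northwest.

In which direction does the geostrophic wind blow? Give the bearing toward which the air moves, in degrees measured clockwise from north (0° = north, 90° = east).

The pressure-gradient force points toward the northwest (bearing 315°).
Geostrophic balance: in the Southern Hemisphere the Coriolis force deflects motion to the left, so the geostrophic wind blows 90° to the left of the pressure-gradient force (low pressure on the right).
Rotating 315° by 90° counterclockwise gives 225° — the wind blows toward the southwest.

225°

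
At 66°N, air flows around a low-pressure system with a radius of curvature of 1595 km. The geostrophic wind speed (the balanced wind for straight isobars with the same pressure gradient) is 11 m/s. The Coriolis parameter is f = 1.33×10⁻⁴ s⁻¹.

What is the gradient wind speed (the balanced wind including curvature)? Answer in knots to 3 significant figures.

Around a low, centrifugal force acts outward with Coriolis, so pressure-gradient force balances both:
(1/ρ)|∂P/∂n| = fV + V²/R  →  V² + fR·V − fR·V_g = 0
With fR = 1.33×10⁻⁴ × 1595×10³ m = 212 m/s:
V = [−fR + √((fR)² + 4 fR V_g)]/2 = [−212 + √(212² + 4×212×11)]/2 = 10.5 m/s
Subgeostrophic (V < V_g = 11 m/s), as expected around a low.
Converting: 10.5 m/s × 1.944 = 20.4 knots

20.4 knots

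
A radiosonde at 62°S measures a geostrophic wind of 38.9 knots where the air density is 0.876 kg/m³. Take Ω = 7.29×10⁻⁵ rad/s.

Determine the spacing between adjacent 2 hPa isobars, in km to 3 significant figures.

88.6 km

Coriolis parameter at 62°S:
f = 2Ω sin φ = 2 × 7.29×10⁻⁵ × sin 62° = 1.29×10⁻⁴ s⁻¹
Wind speed in SI: 38.9 knots = 20.0 m/s
Geostrophic balance rearranged: |∂P/∂n| = f ρ V_g
|∂P/∂n| = 1.29×10⁻⁴ × 0.876 × 20.0 = 2.26×10⁻³ Pa/m
Isobar spacing: Δn = ΔP/|∂P/∂n| = 200 Pa / 2.26×10⁻³ Pa/m = 88623 m ≈ 88.6 km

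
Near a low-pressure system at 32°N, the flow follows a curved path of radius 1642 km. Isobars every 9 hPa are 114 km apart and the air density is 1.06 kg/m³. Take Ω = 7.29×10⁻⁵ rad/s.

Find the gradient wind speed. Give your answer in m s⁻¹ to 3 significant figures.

Coriolis parameter at 32°N:
f = 2Ω sin φ = 2 × 7.29×10⁻⁵ × sin 32° = 7.73×10⁻⁵ s⁻¹
Pressure gradient: |∂P/∂n| = 900 Pa / 114000 m = 7.89×10⁻³ Pa/m
Geostrophic speed: V_g = |∂P/∂n|/(fρ) = 7.89×10⁻³/(7.73×10⁻⁵ × 1.06) = 96.4 m/s
Around a low, centrifugal force acts outward with Coriolis, so pressure-gradient force balances both:
(1/ρ)|∂P/∂n| = fV + V²/R  →  V² + fR·V − fR·V_g = 0
With fR = 7.73×10⁻⁵ × 1642×10³ m = 127 m/s:
V = [−fR + √((fR)² + 4 fR V_g)]/2 = [−127 + √(127² + 4×127×96.4)]/2 = 64.1 m/s
Subgeostrophic (V < V_g = 96.4 m/s), as expected around a low.

64.1 m s⁻¹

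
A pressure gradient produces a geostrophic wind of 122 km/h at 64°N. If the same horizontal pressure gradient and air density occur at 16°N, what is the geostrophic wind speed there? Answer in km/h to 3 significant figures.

With the same pressure gradient and density, V_g ∝ 1/f ∝ 1/sin φ.
V₂ = V₁ · sin φ₁ / sin φ₂ = 122 × sin 64° / sin 16°
V₂ = 122 × 0.8988/0.2756 = 398 km/h

398 km/h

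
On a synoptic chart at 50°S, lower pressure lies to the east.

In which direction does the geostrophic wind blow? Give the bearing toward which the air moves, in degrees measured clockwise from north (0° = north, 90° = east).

The pressure-gradient force points toward the east (bearing 090°).
Geostrophic balance: in the Southern Hemisphere the Coriolis force deflects motion to the left, so the geostrophic wind blows 90° to the left of the pressure-gradient force (low pressure on the right).
Rotating 090° by 90° counterclockwise gives 000° — the wind blows toward the north.

000°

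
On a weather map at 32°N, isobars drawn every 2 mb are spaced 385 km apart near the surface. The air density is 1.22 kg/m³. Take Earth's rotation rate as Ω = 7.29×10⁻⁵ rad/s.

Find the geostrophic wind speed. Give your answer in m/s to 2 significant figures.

5.5 m/s

Coriolis parameter at 32°N:
f = 2Ω sin φ = 2 × 7.29×10⁻⁵ × sin 32° = 7.73×10⁻⁵ s⁻¹
Pressure gradient: |∂P/∂n| = 200 Pa / 385000 m = 5.19×10⁻⁴ Pa/m
Geostrophic balance (pressure-gradient force = Coriolis force):
V_g = (1/(fρ)) |∂P/∂n| = 5.19×10⁻⁴ / (7.73×10⁻⁵ × 1.22) = 5.51 m/s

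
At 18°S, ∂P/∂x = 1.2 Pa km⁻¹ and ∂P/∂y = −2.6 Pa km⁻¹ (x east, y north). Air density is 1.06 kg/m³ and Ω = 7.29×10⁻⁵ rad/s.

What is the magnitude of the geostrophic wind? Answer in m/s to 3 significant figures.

Coriolis parameter at 18°S:
f = 2Ω sin φ = 2 × 7.29×10⁻⁵ × sin 18° = 4.51×10⁻⁵ s⁻¹
In the Southern Hemisphere f is negative: f = −4.51×10⁻⁵ s⁻¹.
Component geostrophic relations (x east, y north):
u_g = −(1/(fρ)) ∂P/∂y,  v_g = (1/(fρ)) ∂P/∂x
u_g = −(−2.6×10⁻³)/(−4.51×10⁻⁵ × 1.06) = −54.4 m/s;  v_g = (1.2×10⁻³)/(−4.51×10⁻⁵ × 1.06) = −25.1 m/s
|V_g| = √(u_g² + v_g²) = 60.0 m/s

60.0 m/s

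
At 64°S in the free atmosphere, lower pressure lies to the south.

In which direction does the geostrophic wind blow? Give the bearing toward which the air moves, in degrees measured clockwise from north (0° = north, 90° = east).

The pressure-gradient force points toward the south (bearing 180°).
Geostrophic balance: in the Southern Hemisphere the Coriolis force deflects motion to the left, so the geostrophic wind blows 90° to the left of the pressure-gradient force (low pressure on the right).
Rotating 180° by 90° counterclockwise gives 090° — the wind blows toward the east.

090°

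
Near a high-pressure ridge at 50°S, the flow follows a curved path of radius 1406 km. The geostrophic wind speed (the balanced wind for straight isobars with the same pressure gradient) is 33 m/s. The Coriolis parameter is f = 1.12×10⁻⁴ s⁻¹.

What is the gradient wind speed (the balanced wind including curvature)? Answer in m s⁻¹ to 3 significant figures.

Around a high, pressure-gradient force acts outward with centrifugal, so Coriolis balances both:
fV = (1/ρ)|∂P/∂n| + V²/R  →  V² − fR·V + fR·V_g = 0
With fR = 1.12×10⁻⁴ × 1406×10³ m = 157 m/s:
V = [fR − √((fR)² − 4 fR V_g)]/2 = [157 − √(157² − 4×157×33)]/2 = 47.1 m/s
Supergeostrophic (V > V_g = 33 m/s), as expected around a high.

47.1 m s⁻¹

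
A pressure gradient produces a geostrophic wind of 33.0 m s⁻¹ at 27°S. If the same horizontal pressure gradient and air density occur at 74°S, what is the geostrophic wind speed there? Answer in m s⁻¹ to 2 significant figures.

With the same pressure gradient and density, V_g ∝ 1/f ∝ 1/sin φ.
V₂ = V₁ · sin φ₁ / sin φ₂ = 33.0 × sin 27° / sin 74°
V₂ = 33.0 × 0.4540/0.9613 = 16 m s⁻¹

16 m s⁻¹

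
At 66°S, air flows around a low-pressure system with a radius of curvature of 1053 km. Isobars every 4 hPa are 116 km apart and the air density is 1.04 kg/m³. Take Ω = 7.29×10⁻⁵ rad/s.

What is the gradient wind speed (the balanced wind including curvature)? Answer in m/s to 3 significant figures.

Coriolis parameter at 66°S:
f = 2Ω sin φ = 2 × 7.29×10⁻⁵ × sin 66° = 1.33×10⁻⁴ s⁻¹
Pressure gradient: |∂P/∂n| = 400 Pa / 116000 m = 3.45×10⁻³ Pa/m
Geostrophic speed: V_g = |∂P/∂n|/(fρ) = 3.45×10⁻³/(1.33×10⁻⁴ × 1.04) = 24.9 m/s
Around a low, centrifugal force acts outward with Coriolis, so pressure-gradient force balances both:
(1/ρ)|∂P/∂n| = fV + V²/R  →  V² + fR·V − fR·V_g = 0
With fR = 1.33×10⁻⁴ × 1053×10³ m = 140 m/s:
V = [−fR + √((fR)² + 4 fR V_g)]/2 = [−140 + √(140² + 4×140×24.9)]/2 = 21.6 m/s
Subgeostrophic (V < V_g = 24.9 m/s), as expected around a low.

21.6 m/s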